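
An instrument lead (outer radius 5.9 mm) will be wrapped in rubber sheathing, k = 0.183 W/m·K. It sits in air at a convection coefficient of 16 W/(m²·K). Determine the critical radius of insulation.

r_cr ≈ 11.4 mm

For a cylinder r_cr = k/h = 0.183/16
r_cr = 11.4 mm; since the bare radius (5.9 mm) is below r_cr, adding a thin layer of insulation will *increase* heat loss.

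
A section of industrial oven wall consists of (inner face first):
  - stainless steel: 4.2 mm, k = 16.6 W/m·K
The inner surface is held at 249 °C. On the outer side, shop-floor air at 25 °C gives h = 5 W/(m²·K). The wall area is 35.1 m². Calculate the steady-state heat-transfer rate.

Q ≈ 39300 W

Using the resistance-network approach (series):
R_stainless steel = L/(kA) = 0.0042/(16.6×35.1) = 7.208×10^-6 K/W
R_outer film = 1/(h_o·A) = 1/(5×35.1) = 0.005698 K/W
R_total = 0.005705 K/W
Q = ΔT / R_total = 224 / 0.005705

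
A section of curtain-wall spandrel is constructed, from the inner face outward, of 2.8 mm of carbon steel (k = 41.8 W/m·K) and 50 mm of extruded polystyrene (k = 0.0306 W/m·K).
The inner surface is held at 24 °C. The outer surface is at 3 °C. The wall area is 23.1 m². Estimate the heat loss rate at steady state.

Using the resistance-network approach (series):
R_carbon steel = L/(kA) = 0.0028/(41.8×23.1) = 2.9×10^-6 K/W
R_extruded polystyrene = L/(kA) = 0.05/(0.0306×23.1) = 0.07074 K/W
R_total = 0.07074 K/W
Q = ΔT / R_total = 21 / 0.07074

Q ≈ 297 W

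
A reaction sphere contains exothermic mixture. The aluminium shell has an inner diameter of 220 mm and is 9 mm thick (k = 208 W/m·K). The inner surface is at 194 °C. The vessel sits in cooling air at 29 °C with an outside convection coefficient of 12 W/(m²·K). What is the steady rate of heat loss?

Each spherical layer contributes R = (1/r_i − 1/r_o)/(4πk):
R_aluminium shell = (1/0.11 − 1/0.119)/(4π×208) = 2.63×10^-4 K/W
R_outer film = 1/(h·4πr_o²) = 1/(12×4π×0.119²) = 0.4683 K/W
R_total = 0.4686 K/W
Q = ΔT/R_total = 165/0.4686

Q ≈ 352 W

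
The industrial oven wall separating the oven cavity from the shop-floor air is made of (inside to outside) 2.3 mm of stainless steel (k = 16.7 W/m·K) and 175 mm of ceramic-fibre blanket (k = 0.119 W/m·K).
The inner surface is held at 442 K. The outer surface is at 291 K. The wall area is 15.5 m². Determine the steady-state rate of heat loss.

Thermal resistances in series:
R_stainless steel = L/(kA) = 0.0023/(16.7×15.5) = 8.885×10^-6 K/W
R_ceramic-fibre blanket = L/(kA) = 0.175/(0.119×15.5) = 0.09488 K/W
R_total = 0.09489 K/W
Q = ΔT / R_total = 151 / 0.09489

Q ≈ 1590 W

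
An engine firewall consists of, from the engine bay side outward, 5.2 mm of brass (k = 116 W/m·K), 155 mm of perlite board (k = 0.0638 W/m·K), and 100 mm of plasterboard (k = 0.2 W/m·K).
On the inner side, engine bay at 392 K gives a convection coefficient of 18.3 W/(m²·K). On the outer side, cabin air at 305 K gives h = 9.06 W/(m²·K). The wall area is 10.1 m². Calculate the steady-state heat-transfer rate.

Model the wall as resistances in series:
R_inner film = 1/(h_i·A) = 1/(18.3×10.1) = 0.00541 K/W
R_brass = L/(kA) = 0.0052/(116×10.1) = 4.438×10^-6 K/W
R_perlite board = L/(kA) = 0.155/(0.0638×10.1) = 0.2405 K/W
R_plasterboard = L/(kA) = 0.1/(0.2×10.1) = 0.0495 K/W
R_outer film = 1/(h_o·A) = 1/(9.06×10.1) = 0.01093 K/W
R_total = 0.3064 K/W
Q = ΔT / R_total = 87 / 0.3064

Q ≈ 284 W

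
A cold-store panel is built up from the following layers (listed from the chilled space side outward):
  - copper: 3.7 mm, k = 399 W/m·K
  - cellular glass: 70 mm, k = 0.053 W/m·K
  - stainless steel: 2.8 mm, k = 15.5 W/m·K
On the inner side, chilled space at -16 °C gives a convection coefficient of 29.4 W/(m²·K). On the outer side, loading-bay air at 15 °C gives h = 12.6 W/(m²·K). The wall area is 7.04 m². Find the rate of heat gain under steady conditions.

Thermal resistances in series:
R_inner film = 1/(h_i·A) = 1/(29.4×7.04) = 0.004831 K/W
R_copper = L/(kA) = 0.0037/(399×7.04) = 1.317×10^-6 K/W
R_cellular glass = L/(kA) = 0.07/(0.053×7.04) = 0.1876 K/W
R_stainless steel = L/(kA) = 0.0028/(15.5×7.04) = 2.566×10^-5 K/W
R_outer film = 1/(h_o·A) = 1/(12.6×7.04) = 0.01127 K/W
R_total = 0.2037 K/W
Q = ΔT / R_total = 31 / 0.2037

Q ≈ 152 W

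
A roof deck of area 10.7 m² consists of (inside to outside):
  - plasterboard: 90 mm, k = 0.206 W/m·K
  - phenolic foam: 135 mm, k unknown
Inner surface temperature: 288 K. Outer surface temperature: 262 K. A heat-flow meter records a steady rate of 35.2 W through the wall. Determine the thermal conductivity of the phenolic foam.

Treating each layer as a thermal resistance in series:
R_plasterboard = L/(kA) = 0.09/(0.206×10.7) = 0.04083 K/W
Sum of known resistances R_other = 0.04083 K/W
Total R = ΔT/Q = 26/35.2 = 0.7386 K/W
R_phenolic foam = R_total − R_other = 0.6978 K/W
k = L/(R·A) = 0.135/(0.6978×10.7)

k ≈ 0.0181 W/(m·K)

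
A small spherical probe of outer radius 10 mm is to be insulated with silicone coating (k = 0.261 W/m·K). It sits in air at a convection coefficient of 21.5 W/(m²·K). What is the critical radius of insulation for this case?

r_cr ≈ 24.3 mm

For a sphere r_cr = 2k/h = 2×0.261/21.5
r_cr = 24.3 mm; since the bare radius (10 mm) is below r_cr, adding a thin layer of insulation will *increase* heat loss.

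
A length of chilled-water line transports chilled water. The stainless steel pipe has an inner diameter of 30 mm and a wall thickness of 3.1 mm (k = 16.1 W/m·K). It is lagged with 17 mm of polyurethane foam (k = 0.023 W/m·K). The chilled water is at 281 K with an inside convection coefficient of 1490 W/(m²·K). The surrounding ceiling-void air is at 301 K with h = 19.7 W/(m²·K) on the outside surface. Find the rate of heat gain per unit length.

q′ ≈ 4.15 W/m

Radial resistances (cylindrical: R_cond = ln(r_o/r_i)/(2πkL), R_conv = 1/(h·2πrL)):
R_inner film = 1/(h_i·2πr₁L) = 1/(1490×2π×0.015×1) = 0.007121 K/W
R_stainless steel pipe wall = ln(18.1/15)/(2π×16.1×1) = 0.001857 K/W
R_polyurethane foam = ln(35.1/18.1)/(2π×0.023×1) = 4.583 K/W
R_outer film = 1/(h_o·2πr_oL) = 1/(19.7×2π×0.0351×1) = 0.2302 K/W
R_total = 4.822 K/W
Q = ΔT/R_total = 20/4.822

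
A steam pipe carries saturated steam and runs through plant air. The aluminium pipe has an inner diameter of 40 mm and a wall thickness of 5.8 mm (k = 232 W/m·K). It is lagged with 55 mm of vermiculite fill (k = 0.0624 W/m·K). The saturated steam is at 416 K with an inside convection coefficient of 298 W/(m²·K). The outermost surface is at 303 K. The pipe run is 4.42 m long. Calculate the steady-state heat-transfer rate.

Per-layer cylindrical resistances, series-summed:
R_inner film = 1/(h_i·2πr₁L) = 1/(298×2π×0.02×4.42) = 0.006042 K/W
R_aluminium pipe wall = ln(25.8/20)/(2π×232×4.42) = 3.952×10^-5 K/W
R_vermiculite fill = ln(80.8/25.8)/(2π×0.0624×4.42) = 0.6588 K/W
R_total = 0.6648 K/W
Q = ΔT/R_total = 113/0.6648

Q ≈ 170 W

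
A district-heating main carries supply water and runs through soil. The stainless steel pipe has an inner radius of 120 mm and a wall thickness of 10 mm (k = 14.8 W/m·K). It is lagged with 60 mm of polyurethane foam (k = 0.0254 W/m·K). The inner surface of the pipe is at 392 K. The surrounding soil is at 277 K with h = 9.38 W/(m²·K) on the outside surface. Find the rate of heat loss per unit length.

Treating each annulus and film as a series resistance:
R_stainless steel pipe wall = ln(130/120)/(2π×14.8×1) = 8.608×10^-4 K/W
R_polyurethane foam = ln(190/130)/(2π×0.0254×1) = 2.378 K/W
R_outer film = 1/(h_o·2πr_oL) = 1/(9.38×2π×0.19×1) = 0.0893 K/W
R_total = 2.468 K/W
Q = ΔT/R_total = 115/2.468

q′ ≈ 46.6 W/m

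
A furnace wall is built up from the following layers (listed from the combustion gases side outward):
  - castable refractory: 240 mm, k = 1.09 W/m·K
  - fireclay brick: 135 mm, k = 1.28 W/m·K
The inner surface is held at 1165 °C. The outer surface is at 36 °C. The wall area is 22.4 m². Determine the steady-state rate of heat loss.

Model the wall as resistances in series:
R_castable refractory = L/(kA) = 0.24/(1.09×22.4) = 0.00983 K/W
R_fireclay brick = L/(kA) = 0.135/(1.28×22.4) = 0.004708 K/W
R_total = 0.01454 K/W
Q = ΔT / R_total = 1129 / 0.01454

Q ≈ 77700 W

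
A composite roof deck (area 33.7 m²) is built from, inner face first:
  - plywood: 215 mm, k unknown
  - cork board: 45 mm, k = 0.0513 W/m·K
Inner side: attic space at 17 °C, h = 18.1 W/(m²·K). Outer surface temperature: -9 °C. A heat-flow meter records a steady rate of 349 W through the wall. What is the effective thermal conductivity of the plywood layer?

Model the wall as resistances in series:
R_inner film = 1/(h_i·A) = 1/(18.1×33.7) = 0.001639 K/W
R_cork board = L/(kA) = 0.045/(0.0513×33.7) = 0.02603 K/W
Sum of known resistances R_other = 0.02767 K/W
Total R = ΔT/Q = 26/349 = 0.0745 K/W
R_plywood = R_total − R_other = 0.04683 K/W
k = L/(R·A) = 0.215/(0.04683×33.7)

k ≈ 0.136 W/(m·K)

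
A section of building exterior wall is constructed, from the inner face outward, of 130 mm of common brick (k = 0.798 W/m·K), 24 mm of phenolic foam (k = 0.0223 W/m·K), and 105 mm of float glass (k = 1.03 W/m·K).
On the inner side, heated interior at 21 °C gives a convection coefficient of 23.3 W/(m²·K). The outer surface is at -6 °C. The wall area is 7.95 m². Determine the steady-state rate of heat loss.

Model the wall as resistances in series:
R_inner film = 1/(h_i·A) = 1/(23.3×7.95) = 0.005399 K/W
R_common brick = L/(kA) = 0.13/(0.798×7.95) = 0.02049 K/W
R_phenolic foam = L/(kA) = 0.024/(0.0223×7.95) = 0.1354 K/W
R_float glass = L/(kA) = 0.105/(1.03×7.95) = 0.01282 K/W
R_total = 0.1741 K/W
Q = ΔT / R_total = 27 / 0.1741

Q ≈ 155 W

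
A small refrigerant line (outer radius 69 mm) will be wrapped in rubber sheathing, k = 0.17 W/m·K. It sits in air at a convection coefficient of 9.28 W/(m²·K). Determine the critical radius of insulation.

For a cylinder r_cr = k/h = 0.17/9.28
r_cr = 18.3 mm; since the bare radius (69 mm) is above r_cr, any added insulation will reduce heat loss.

r_cr ≈ 18.3 mm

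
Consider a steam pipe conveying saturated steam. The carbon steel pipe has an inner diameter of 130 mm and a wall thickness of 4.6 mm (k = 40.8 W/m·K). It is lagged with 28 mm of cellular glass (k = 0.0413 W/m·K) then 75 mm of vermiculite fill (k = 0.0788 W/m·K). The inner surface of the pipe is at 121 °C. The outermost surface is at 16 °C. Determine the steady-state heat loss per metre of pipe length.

Per-layer cylindrical resistances, series-summed:
R_carbon steel pipe wall = ln(69.6/65)/(2π×40.8×1) = 2.667×10^-4 K/W
R_cellular glass = ln(97.6/69.6)/(2π×0.0413×1) = 1.303 K/W
R_vermiculite fill = ln(172.6/97.6)/(2π×0.0788×1) = 1.151 K/W
R_total = 2.455 K/W
Q = ΔT/R_total = 105/2.455

q′ ≈ 42.8 W/m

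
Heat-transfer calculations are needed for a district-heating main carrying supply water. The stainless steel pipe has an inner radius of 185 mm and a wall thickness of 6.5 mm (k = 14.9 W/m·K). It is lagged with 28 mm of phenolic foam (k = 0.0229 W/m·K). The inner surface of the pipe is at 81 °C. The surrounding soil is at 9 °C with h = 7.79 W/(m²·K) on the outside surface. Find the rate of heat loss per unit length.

q′ ≈ 69.1 W/m

Cylindrical conduction, so R = ln(r₂/r₁)/(2πkL) per layer, in series:
R_stainless steel pipe wall = ln(191.5/185)/(2π×14.9×1) = 3.689×10^-4 K/W
R_phenolic foam = ln(219.5/191.5)/(2π×0.0229×1) = 0.9484 K/W
R_outer film = 1/(h_o·2πr_oL) = 1/(7.79×2π×0.2195×1) = 0.09308 K/W
R_total = 1.042 K/W
Q = ΔT/R_total = 72/1.042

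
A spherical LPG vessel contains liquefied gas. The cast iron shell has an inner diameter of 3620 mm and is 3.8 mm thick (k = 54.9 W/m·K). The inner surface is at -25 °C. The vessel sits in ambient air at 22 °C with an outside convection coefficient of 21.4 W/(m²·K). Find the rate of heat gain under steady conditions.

For a spherical shell R = (1/r₁ − 1/r₂)/(4πk); film R = 1/(h·4πr²). In series:
R_cast iron shell = (1/1.81 − 1/1.8138)/(4π×54.9) = 1.678×10^-6 K/W
R_outer film = 1/(h·4πr_o²) = 1/(21.4×4π×1.8138²) = 0.00113 K/W
R_total = 0.001132 K/W
Q = ΔT/R_total = 47/0.001132

Q ≈ 41500 W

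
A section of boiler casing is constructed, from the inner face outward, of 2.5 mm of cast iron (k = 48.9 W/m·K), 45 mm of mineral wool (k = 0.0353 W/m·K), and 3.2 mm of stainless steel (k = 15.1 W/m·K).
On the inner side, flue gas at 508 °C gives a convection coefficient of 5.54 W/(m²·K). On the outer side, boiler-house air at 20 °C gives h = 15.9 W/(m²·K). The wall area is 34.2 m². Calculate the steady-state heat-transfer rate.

Q ≈ 11000 W

Thermal resistances in series:
R_inner film = 1/(h_i·A) = 1/(5.54×34.2) = 0.005278 K/W
R_cast iron = L/(kA) = 0.0025/(48.9×34.2) = 1.495×10^-6 K/W
R_mineral wool = L/(kA) = 0.045/(0.0353×34.2) = 0.03727 K/W
R_stainless steel = L/(kA) = 0.0032/(15.1×34.2) = 6.197×10^-6 K/W
R_outer film = 1/(h_o·A) = 1/(15.9×34.2) = 0.001839 K/W
R_total = 0.0444 K/W
Q = ΔT / R_total = 488 / 0.0444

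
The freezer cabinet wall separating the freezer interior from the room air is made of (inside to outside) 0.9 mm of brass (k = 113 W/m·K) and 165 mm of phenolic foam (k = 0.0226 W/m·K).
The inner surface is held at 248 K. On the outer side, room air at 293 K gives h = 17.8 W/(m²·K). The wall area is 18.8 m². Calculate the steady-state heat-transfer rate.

Treating each layer as a thermal resistance in series:
R_brass = L/(kA) = 0.0009/(113×18.8) = 4.236×10^-7 K/W
R_phenolic foam = L/(kA) = 0.165/(0.0226×18.8) = 0.3883 K/W
R_outer film = 1/(h_o·A) = 1/(17.8×18.8) = 0.002988 K/W
R_total = 0.3913 K/W
Q = ΔT / R_total = 45 / 0.3913

Q ≈ 115 W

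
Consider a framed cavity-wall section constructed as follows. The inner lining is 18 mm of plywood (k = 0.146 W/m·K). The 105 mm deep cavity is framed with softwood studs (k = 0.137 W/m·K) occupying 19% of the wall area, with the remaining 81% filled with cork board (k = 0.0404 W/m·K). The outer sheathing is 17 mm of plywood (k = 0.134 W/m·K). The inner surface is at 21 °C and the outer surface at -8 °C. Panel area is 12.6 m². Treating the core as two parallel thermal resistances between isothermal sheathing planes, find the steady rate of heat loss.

Q ≈ 179 W

Sheathing layers in series; stud and cavity paths in parallel between them.
R_inner = 0.018/(0.146×12.6) = 0.009785 K/W
R_stud  = 0.105/(0.137×0.19×12.6) = 0.3201 K/W
R_cav   = 0.105/(0.0404×0.81×12.6) = 0.2547 K/W
1/R_core = 1/R_stud + 1/R_cav → R_core = 0.1418 K/W
R_outer = 0.017/(0.134×12.6) = 0.01007 K/W
R_total = 0.1617 K/W
Q = ΔT/R_total = 29/0.1617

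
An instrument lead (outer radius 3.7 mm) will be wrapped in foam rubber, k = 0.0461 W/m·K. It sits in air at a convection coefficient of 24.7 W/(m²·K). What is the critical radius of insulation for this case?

For a cylinder r_cr = k/h = 0.0461/24.7
r_cr = 1.87 mm; since the bare radius (3.7 mm) is above r_cr, any added insulation will reduce heat loss.

r_cr ≈ 1.87 mm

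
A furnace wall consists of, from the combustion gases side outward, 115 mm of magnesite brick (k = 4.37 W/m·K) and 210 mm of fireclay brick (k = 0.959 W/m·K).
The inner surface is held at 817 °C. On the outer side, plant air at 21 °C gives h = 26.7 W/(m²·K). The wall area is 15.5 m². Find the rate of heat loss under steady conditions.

Treating each layer as a thermal resistance in series:
R_magnesite brick = L/(kA) = 0.115/(4.37×15.5) = 0.001698 K/W
R_fireclay brick = L/(kA) = 0.21/(0.959×15.5) = 0.01413 K/W
R_outer film = 1/(h_o·A) = 1/(26.7×15.5) = 0.002416 K/W
R_total = 0.01824 K/W
Q = ΔT / R_total = 796 / 0.01824

Q ≈ 43600 W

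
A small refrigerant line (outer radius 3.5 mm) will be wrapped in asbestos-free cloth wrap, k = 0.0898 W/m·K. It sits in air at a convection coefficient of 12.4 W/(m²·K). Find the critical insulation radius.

For a cylinder r_cr = k/h = 0.0898/12.4
r_cr = 7.24 mm; since the bare radius (3.5 mm) is below r_cr, adding a thin layer of insulation will *increase* heat loss.

r_cr ≈ 7.24 mm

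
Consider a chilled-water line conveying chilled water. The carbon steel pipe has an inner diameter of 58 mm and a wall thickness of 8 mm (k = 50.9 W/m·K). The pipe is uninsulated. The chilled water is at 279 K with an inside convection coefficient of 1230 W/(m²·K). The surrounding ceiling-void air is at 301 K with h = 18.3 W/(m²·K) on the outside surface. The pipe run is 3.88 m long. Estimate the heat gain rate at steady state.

Treating each annulus and film as a series resistance:
R_inner film = 1/(h_i·2πr₁L) = 1/(1230×2π×0.029×3.88) = 0.00115 K/W
R_carbon steel pipe wall = ln(37/29)/(2π×50.9×3.88) = 1.963×10^-4 K/W
R_outer film = 1/(h_o·2πr_oL) = 1/(18.3×2π×0.037×3.88) = 0.06058 K/W
R_total = 0.06193 K/W
Q = ΔT/R_total = 22/0.06193

Q ≈ 355 W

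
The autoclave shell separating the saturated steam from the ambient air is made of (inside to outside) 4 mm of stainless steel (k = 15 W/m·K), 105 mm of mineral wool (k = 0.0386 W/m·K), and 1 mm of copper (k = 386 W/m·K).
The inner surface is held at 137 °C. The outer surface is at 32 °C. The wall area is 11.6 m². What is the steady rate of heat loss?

Treating each layer as a thermal resistance in series:
R_stainless steel = L/(kA) = 0.004/(15×11.6) = 2.299×10^-5 K/W
R_mineral wool = L/(kA) = 0.105/(0.0386×11.6) = 0.2345 K/W
R_copper = L/(kA) = 0.001/(386×11.6) = 2.233×10^-7 K/W
R_total = 0.2345 K/W
Q = ΔT / R_total = 105 / 0.2345

Q ≈ 448 W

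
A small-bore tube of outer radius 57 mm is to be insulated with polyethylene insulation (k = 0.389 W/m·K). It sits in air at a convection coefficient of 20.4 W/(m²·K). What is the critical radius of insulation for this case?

r_cr ≈ 19.1 mm

For a cylinder r_cr = k/h = 0.389/20.4
r_cr = 19.1 mm; since the bare radius (57 mm) is above r_cr, any added insulation will reduce heat loss.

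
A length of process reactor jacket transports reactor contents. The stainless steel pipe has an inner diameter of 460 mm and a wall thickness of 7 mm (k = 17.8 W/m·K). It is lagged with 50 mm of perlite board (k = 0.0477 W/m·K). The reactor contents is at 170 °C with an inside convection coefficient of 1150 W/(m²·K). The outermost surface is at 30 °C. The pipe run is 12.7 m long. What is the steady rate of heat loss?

For a radial system each layer contributes R = ln(r_out/r_in)/(2πkL); films add R = 1/(hA).
R_inner film = 1/(h_i·2πr₁L) = 1/(1150×2π×0.23×12.7) = 4.738×10^-5 K/W
R_stainless steel pipe wall = ln(237/230)/(2π×17.8×12.7) = 2.111×10^-5 K/W
R_perlite board = ln(287/237)/(2π×0.0477×12.7) = 0.05029 K/W
R_total = 0.05036 K/W
Q = ΔT/R_total = 140/0.05036

Q ≈ 2780 W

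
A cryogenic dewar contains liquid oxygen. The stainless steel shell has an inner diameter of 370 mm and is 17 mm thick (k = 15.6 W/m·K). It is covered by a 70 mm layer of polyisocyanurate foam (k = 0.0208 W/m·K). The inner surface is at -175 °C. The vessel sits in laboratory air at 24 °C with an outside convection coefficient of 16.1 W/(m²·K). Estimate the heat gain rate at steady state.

Radial (spherical) resistances in series:
R_stainless steel shell = (1/0.185 − 1/0.202)/(4π×15.6) = 0.002321 K/W
R_polyisocyanurate foam = (1/0.202 − 1/0.272)/(4π×0.0208) = 4.874 K/W
R_outer film = 1/(h·4πr_o²) = 1/(16.1×4π×0.272²) = 0.06681 K/W
R_total = 4.943 K/W
Q = ΔT/R_total = 199/4.943

Q ≈ 40.3 W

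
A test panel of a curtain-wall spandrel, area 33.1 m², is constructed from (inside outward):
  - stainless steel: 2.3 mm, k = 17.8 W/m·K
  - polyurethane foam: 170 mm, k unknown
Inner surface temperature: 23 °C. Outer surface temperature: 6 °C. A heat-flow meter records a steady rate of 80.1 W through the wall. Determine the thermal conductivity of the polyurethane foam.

k ≈ 0.0242 W/(m·K)

Using the resistance-network approach (series):
R_stainless steel = L/(kA) = 0.0023/(17.8×33.1) = 3.904×10^-6 K/W
Sum of known resistances R_other = 3.904×10^-6 K/W
Total R = ΔT/Q = 17/80.1 = 0.2122 K/W
R_polyurethane foam = R_total − R_other = 0.2122 K/W
k = L/(R·A) = 0.17/(0.2122×33.1)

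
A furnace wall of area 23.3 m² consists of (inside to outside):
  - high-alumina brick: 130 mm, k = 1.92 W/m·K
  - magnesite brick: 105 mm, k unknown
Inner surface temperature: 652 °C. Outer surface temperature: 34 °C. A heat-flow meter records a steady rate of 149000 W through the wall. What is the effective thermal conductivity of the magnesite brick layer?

k ≈ 3.63 W/(m·K)

Series thermal resistances:
R_high-alumina brick = L/(kA) = 0.13/(1.92×23.3) = 0.002906 K/W
Sum of known resistances R_other = 0.002906 K/W
Total R = ΔT/Q = 618/149000 = 0.004148 K/W
R_magnesite brick = R_total − R_other = 0.001242 K/W
k = L/(R·A) = 0.105/(0.001242×23.3)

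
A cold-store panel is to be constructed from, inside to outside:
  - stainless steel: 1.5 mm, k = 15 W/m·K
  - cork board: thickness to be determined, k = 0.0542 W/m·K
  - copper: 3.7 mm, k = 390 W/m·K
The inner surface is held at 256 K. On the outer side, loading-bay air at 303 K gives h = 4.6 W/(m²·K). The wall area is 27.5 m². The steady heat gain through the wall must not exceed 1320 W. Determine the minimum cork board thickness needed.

L ≈ 41.3 mm

Series thermal resistances:
R_stainless steel = L/(kA) = 0.0015/(15×27.5) = 3.636×10^-6 K/W
R_copper = L/(kA) = 0.0037/(390×27.5) = 3.45×10^-7 K/W
R_outer film = 1/(h_o·A) = 1/(4.6×27.5) = 0.007905 K/W
Sum of the known resistances R_other = 0.007909 K/W
Required total resistance R_tot = ΔT/Q_allow = 47/1320 = 0.03561 K/W
R_cork board = R_tot − R_other = 0.0277 K/W
L = R·k·A = 0.0277×0.0542×27.5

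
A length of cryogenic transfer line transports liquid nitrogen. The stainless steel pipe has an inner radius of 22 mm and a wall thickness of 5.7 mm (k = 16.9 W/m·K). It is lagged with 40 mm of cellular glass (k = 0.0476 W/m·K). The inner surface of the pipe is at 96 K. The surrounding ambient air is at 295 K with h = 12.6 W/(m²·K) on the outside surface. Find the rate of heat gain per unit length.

For a radial system each layer contributes R = ln(r_out/r_in)/(2πkL); films add R = 1/(hA).
R_stainless steel pipe wall = ln(27.7/22)/(2π×16.9×1) = 0.00217 K/W
R_cellular glass = ln(67.7/27.7)/(2π×0.0476×1) = 2.988 K/W
R_outer film = 1/(h_o·2πr_oL) = 1/(12.6×2π×0.0677×1) = 0.1866 K/W
R_total = 3.177 K/W
Q = ΔT/R_total = 199/3.177

q′ ≈ 62.6 W/m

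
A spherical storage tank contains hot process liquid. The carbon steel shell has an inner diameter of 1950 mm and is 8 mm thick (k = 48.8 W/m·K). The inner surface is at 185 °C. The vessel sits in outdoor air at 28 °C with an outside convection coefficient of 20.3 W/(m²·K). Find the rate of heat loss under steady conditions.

Q ≈ 38600 W

For a spherical shell R = (1/r₁ − 1/r₂)/(4πk); film R = 1/(h·4πr²). In series:
R_carbon steel shell = (1/0.975 − 1/0.983)/(4π×48.8) = 1.361×10^-5 K/W
R_outer film = 1/(h·4πr_o²) = 1/(20.3×4π×0.983²) = 0.004057 K/W
R_total = 0.00407 K/W
Q = ΔT/R_total = 157/0.00407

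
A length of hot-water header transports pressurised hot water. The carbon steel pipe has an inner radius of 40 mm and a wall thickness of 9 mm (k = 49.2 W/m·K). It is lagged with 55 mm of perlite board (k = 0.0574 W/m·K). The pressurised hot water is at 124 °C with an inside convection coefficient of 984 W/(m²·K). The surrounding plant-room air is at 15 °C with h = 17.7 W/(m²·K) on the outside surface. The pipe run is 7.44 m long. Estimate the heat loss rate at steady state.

Q ≈ 372 W

Cylindrical conduction, so R = ln(r₂/r₁)/(2πkL) per layer, in series:
R_inner film = 1/(h_i·2πr₁L) = 1/(984×2π×0.04×7.44) = 5.435×10^-4 K/W
R_carbon steel pipe wall = ln(49/40)/(2π×49.2×7.44) = 8.824×10^-5 K/W
R_perlite board = ln(104/49)/(2π×0.0574×7.44) = 0.2805 K/W
R_outer film = 1/(h_o·2πr_oL) = 1/(17.7×2π×0.104×7.44) = 0.01162 K/W
R_total = 0.2927 K/W
Q = ΔT/R_total = 109/0.2927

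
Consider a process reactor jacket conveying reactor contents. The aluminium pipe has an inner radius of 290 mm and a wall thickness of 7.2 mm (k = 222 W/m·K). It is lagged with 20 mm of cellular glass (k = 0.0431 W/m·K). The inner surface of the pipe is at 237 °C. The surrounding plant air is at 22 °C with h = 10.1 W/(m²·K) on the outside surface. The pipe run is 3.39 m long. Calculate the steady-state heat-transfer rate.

Q ≈ 2510 W

Per-layer cylindrical resistances, series-summed:
R_aluminium pipe wall = ln(297.2/290)/(2π×222×3.39) = 5.186×10^-6 K/W
R_cellular glass = ln(317.2/297.2)/(2π×0.0431×3.39) = 0.07094 K/W
R_outer film = 1/(h_o·2πr_oL) = 1/(10.1×2π×0.3172×3.39) = 0.01465 K/W
R_total = 0.0856 K/W
Q = ΔT/R_total = 215/0.0856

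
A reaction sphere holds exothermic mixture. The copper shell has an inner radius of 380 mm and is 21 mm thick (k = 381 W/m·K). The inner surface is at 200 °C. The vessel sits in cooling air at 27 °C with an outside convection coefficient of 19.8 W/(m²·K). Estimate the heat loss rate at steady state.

Each spherical layer contributes R = (1/r_i − 1/r_o)/(4πk):
R_copper shell = (1/0.38 − 1/0.401)/(4π×381) = 2.878×10^-5 K/W
R_outer film = 1/(h·4πr_o²) = 1/(19.8×4π×0.401²) = 0.02499 K/W
R_total = 0.02502 K/W
Q = ΔT/R_total = 173/0.02502

Q ≈ 6910 W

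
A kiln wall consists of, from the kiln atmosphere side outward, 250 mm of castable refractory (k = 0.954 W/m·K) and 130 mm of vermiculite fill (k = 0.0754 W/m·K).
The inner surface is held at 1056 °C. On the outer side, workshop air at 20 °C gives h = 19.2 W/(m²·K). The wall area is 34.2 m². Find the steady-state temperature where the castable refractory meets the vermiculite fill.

T ≈ 923 °C

Thermal resistances in series:
R_castable refractory = L/(kA) = 0.25/(0.954×34.2) = 0.007662 K/W
R_vermiculite fill = L/(kA) = 0.13/(0.0754×34.2) = 0.05041 K/W
R_outer film = 1/(h_o·A) = 1/(19.2×34.2) = 0.001523 K/W
R_total = 0.0596 K/W;  Q = ΔT/R_total = 1036/0.0596 = 17380 W
T_interface = T_inner − Q·ΣR(inner→interface) = 1056 − 17400×0.007662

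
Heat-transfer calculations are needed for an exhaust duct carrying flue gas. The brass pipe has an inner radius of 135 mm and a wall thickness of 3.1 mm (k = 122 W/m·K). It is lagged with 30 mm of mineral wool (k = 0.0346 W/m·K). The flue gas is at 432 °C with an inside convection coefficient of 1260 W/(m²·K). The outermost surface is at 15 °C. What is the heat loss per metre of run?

q′ ≈ 461 W/m

For a radial system each layer contributes R = ln(r_out/r_in)/(2πkL); films add R = 1/(hA).
R_inner film = 1/(h_i·2πr₁L) = 1/(1260×2π×0.135×1) = 9.357×10^-4 K/W
R_brass pipe wall = ln(138.1/135)/(2π×122×1) = 2.962×10^-5 K/W
R_mineral wool = ln(168.1/138.1)/(2π×0.0346×1) = 0.9042 K/W
R_total = 0.9052 K/W
Q = ΔT/R_total = 417/0.9052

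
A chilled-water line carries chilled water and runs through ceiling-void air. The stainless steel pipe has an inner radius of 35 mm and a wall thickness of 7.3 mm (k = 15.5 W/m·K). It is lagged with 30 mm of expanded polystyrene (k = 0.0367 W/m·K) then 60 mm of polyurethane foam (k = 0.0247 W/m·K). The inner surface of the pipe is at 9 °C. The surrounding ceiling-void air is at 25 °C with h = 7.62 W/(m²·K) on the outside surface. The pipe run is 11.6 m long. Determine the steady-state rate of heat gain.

Treating each annulus and film as a series resistance:
R_stainless steel pipe wall = ln(42.3/35)/(2π×15.5×11.6) = 1.677×10^-4 K/W
R_expanded polystyrene = ln(72.3/42.3)/(2π×0.0367×11.6) = 0.2004 K/W
R_polyurethane foam = ln(132.3/72.3)/(2π×0.0247×11.6) = 0.3356 K/W
R_outer film = 1/(h_o·2πr_oL) = 1/(7.62×2π×0.1323×11.6) = 0.01361 K/W
R_total = 0.5498 K/W
Q = ΔT/R_total = 16/0.5498

Q ≈ 29.1 W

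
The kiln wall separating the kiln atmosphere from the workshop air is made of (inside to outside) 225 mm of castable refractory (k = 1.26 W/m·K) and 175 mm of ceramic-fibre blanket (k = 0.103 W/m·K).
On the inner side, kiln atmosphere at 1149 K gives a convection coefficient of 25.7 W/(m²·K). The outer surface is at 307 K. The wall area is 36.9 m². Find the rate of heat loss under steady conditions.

Q ≈ 16200 W

Series thermal resistances:
R_inner film = 1/(h_i·A) = 1/(25.7×36.9) = 0.001054 K/W
R_castable refractory = L/(kA) = 0.225/(1.26×36.9) = 0.004839 K/W
R_ceramic-fibre blanket = L/(kA) = 0.175/(0.103×36.9) = 0.04604 K/W
R_total = 0.05194 K/W
Q = ΔT / R_total = 842 / 0.05194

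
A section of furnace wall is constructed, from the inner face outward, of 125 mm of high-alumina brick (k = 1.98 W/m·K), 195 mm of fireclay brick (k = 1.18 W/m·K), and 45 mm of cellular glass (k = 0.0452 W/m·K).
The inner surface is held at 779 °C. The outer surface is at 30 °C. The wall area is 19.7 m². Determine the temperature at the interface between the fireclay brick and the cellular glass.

Thermal resistances in series:
R_high-alumina brick = L/(kA) = 0.125/(1.98×19.7) = 0.003205 K/W
R_fireclay brick = L/(kA) = 0.195/(1.18×19.7) = 0.008389 K/W
R_cellular glass = L/(kA) = 0.045/(0.0452×19.7) = 0.05054 K/W
R_total = 0.06213 K/W;  Q = ΔT/R_total = 749/0.06213 = 12060 W
T_interface = T_inner − Q·ΣR(inner→interface) = 779 − 12100×0.01159

T ≈ 639 °C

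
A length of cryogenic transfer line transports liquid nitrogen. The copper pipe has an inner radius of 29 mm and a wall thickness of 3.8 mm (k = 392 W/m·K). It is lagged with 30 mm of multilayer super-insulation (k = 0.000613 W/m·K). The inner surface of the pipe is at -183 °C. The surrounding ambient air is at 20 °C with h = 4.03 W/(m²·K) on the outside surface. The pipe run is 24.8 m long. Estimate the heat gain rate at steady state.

Q ≈ 29.7 W

Radial resistances (cylindrical: R_cond = ln(r_o/r_i)/(2πkL), R_conv = 1/(h·2πrL)):
R_copper pipe wall = ln(32.8/29)/(2π×392×24.8) = 2.016×10^-6 K/W
R_multilayer super-insulation = ln(62.8/32.8)/(2π×0.000613×24.8) = 6.8 K/W
R_outer film = 1/(h_o·2πr_oL) = 1/(4.03×2π×0.0628×24.8) = 0.02536 K/W
R_total = 6.825 K/W
Q = ΔT/R_total = 203/6.825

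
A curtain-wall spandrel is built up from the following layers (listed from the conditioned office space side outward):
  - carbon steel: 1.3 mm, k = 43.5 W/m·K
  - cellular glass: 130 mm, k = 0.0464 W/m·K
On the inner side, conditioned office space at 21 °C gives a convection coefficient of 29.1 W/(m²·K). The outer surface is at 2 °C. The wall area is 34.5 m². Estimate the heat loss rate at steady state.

Model the wall as resistances in series:
R_inner film = 1/(h_i·A) = 1/(29.1×34.5) = 9.961×10^-4 K/W
R_carbon steel = L/(kA) = 0.0013/(43.5×34.5) = 8.662×10^-7 K/W
R_cellular glass = L/(kA) = 0.13/(0.0464×34.5) = 0.08121 K/W
R_total = 0.08221 K/W
Q = ΔT / R_total = 19 / 0.08221

Q ≈ 231 W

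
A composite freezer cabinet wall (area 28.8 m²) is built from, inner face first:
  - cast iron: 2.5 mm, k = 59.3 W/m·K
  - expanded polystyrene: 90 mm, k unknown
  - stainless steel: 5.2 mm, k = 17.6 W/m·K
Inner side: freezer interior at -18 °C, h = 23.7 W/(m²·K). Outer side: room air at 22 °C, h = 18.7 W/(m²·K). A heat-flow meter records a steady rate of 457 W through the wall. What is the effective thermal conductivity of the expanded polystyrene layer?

k ≈ 0.0371 W/(m·K)

Series thermal resistances:
R_inner film = 1/(h_i·A) = 1/(23.7×28.8) = 0.001465 K/W
R_cast iron = L/(kA) = 0.0025/(59.3×28.8) = 1.464×10^-6 K/W
R_stainless steel = L/(kA) = 0.0052/(17.6×28.8) = 1.026×10^-5 K/W
R_outer film = 1/(h_o·A) = 1/(18.7×28.8) = 0.001857 K/W
Sum of known resistances R_other = 0.003334 K/W
Total R = ΔT/Q = 40/457 = 0.08753 K/W
R_expanded polystyrene = R_total − R_other = 0.08419 K/W
k = L/(R·A) = 0.09/(0.08419×28.8)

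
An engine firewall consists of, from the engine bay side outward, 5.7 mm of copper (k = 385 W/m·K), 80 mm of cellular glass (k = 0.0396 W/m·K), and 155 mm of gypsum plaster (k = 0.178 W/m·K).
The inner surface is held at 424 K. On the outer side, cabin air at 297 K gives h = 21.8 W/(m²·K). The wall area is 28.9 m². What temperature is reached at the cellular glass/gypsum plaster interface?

T ≈ 337 K

Thermal resistances in series:
R_copper = L/(kA) = 0.0057/(385×28.9) = 5.123×10^-7 K/W
R_cellular glass = L/(kA) = 0.08/(0.0396×28.9) = 0.0699 K/W
R_gypsum plaster = L/(kA) = 0.155/(0.178×28.9) = 0.03013 K/W
R_outer film = 1/(h_o·A) = 1/(21.8×28.9) = 0.001587 K/W
R_total = 0.1016 K/W;  Q = ΔT/R_total = 127/0.1016 = 1250 W
T_interface = T_inner − Q·ΣR(inner→interface) = 424 − 1250×0.0699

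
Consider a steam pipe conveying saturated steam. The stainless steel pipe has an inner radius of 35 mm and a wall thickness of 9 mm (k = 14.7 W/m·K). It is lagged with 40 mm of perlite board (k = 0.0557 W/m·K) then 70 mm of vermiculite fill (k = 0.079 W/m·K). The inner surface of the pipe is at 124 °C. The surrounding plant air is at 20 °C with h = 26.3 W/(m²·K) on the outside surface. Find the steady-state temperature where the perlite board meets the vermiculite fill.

T ≈ 62.1 °C

Per-layer cylindrical resistances, series-summed:
R_stainless steel pipe wall = ln(44/35)/(2π×14.7×1) = 0.002478 K/W
R_perlite board = ln(84/44)/(2π×0.0557×1) = 1.848 K/W
R_vermiculite fill = ln(154/84)/(2π×0.079×1) = 1.221 K/W
R_outer film = 1/(h_o·2πr_oL) = 1/(26.3×2π×0.154×1) = 0.0393 K/W
R_total = 3.111 K/W
Q = ΔT/R_total = 104/3.111
Q = 33.4 W/m
T_interface = T_inner − Q·ΣR(inner→interface) = 124 − 33.4×1.85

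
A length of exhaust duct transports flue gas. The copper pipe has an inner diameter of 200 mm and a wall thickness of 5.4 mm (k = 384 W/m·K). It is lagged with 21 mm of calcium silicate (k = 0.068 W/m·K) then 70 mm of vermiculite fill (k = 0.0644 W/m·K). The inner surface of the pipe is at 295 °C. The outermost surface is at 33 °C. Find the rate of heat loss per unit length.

q′ ≈ 173 W/m

Radial resistances (cylindrical: R_cond = ln(r_o/r_i)/(2πkL), R_conv = 1/(h·2πrL)):
R_copper pipe wall = ln(105.4/100)/(2π×384×1) = 2.18×10^-5 K/W
R_calcium silicate = ln(126.4/105.4)/(2π×0.068×1) = 0.4252 K/W
R_vermiculite fill = ln(196.4/126.4)/(2π×0.0644×1) = 1.089 K/W
R_total = 1.514 K/W
Q = ΔT/R_total = 262/1.514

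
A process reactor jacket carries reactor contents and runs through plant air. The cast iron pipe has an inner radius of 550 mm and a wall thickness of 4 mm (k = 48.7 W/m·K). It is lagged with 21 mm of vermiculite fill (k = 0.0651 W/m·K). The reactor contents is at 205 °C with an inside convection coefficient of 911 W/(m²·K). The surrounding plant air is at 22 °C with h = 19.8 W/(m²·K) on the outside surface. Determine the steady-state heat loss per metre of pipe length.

Per-layer cylindrical resistances, series-summed:
R_inner film = 1/(h_i·2πr₁L) = 1/(911×2π×0.55×1) = 3.176×10^-4 K/W
R_cast iron pipe wall = ln(554/550)/(2π×48.7×1) = 2.368×10^-5 K/W
R_vermiculite fill = ln(575/554)/(2π×0.0651×1) = 0.09096 K/W
R_outer film = 1/(h_o·2πr_oL) = 1/(19.8×2π×0.575×1) = 0.01398 K/W
R_total = 0.1053 K/W
Q = ΔT/R_total = 183/0.1053

q′ ≈ 1740 W/m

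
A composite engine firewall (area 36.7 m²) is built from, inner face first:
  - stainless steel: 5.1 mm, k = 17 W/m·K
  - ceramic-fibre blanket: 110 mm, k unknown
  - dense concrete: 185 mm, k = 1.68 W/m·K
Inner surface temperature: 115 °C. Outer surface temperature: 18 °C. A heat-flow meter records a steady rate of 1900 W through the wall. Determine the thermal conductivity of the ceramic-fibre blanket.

Using the resistance-network approach (series):
R_stainless steel = L/(kA) = 0.0051/(17×36.7) = 8.174×10^-6 K/W
R_dense concrete = L/(kA) = 0.185/(1.68×36.7) = 0.003001 K/W
Sum of known resistances R_other = 0.003009 K/W
Total R = ΔT/Q = 97/1900 = 0.05105 K/W
R_ceramic-fibre blanket = R_total − R_other = 0.04804 K/W
k = L/(R·A) = 0.11/(0.04804×36.7)

k ≈ 0.0624 W/(m·K)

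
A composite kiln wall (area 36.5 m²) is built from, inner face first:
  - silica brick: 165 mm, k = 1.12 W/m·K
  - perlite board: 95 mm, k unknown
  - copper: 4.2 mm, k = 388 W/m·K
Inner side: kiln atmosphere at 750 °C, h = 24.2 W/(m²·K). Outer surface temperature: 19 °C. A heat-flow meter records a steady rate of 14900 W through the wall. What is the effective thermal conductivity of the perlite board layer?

Series thermal resistances:
R_inner film = 1/(h_i·A) = 1/(24.2×36.5) = 0.001132 K/W
R_silica brick = L/(kA) = 0.165/(1.12×36.5) = 0.004036 K/W
R_copper = L/(kA) = 0.0042/(388×36.5) = 2.966×10^-7 K/W
Sum of known resistances R_other = 0.005169 K/W
Total R = ΔT/Q = 731/14900 = 0.04906 K/W
R_perlite board = R_total − R_other = 0.04389 K/W
k = L/(R·A) = 0.095/(0.04389×36.5)

k ≈ 0.0593 W/(m·K)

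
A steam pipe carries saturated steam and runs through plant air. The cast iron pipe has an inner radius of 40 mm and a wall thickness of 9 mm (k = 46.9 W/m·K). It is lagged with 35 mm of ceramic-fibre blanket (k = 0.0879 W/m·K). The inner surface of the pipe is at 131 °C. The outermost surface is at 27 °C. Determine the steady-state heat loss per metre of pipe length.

Radial resistances (cylindrical: R_cond = ln(r_o/r_i)/(2πkL), R_conv = 1/(h·2πrL)):
R_cast iron pipe wall = ln(49/40)/(2π×46.9×1) = 6.887×10^-4 K/W
R_ceramic-fibre blanket = ln(84/49)/(2π×0.0879×1) = 0.9759 K/W
R_total = 0.9766 K/W
Q = ΔT/R_total = 104/0.9766

q′ ≈ 106 W/m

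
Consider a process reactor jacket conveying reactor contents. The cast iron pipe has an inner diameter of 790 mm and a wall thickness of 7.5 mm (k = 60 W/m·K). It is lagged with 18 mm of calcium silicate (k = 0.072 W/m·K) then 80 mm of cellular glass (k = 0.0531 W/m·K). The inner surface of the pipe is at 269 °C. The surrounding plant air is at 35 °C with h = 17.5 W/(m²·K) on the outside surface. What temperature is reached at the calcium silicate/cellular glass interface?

T ≈ 233 °C

Cylindrical conduction, so R = ln(r₂/r₁)/(2πkL) per layer, in series:
R_cast iron pipe wall = ln(402.5/395)/(2π×60×1) = 4.989×10^-5 K/W
R_calcium silicate = ln(420.5/402.5)/(2π×0.072×1) = 0.09671 K/W
R_cellular glass = ln(500.5/420.5)/(2π×0.0531×1) = 0.522 K/W
R_outer film = 1/(h_o·2πr_oL) = 1/(17.5×2π×0.5005×1) = 0.01817 K/W
R_total = 0.6369 K/W
Q = ΔT/R_total = 234/0.6369
Q = 367 W/m
T_interface = T_inner − Q·ΣR(inner→interface) = 269 − 367×0.09676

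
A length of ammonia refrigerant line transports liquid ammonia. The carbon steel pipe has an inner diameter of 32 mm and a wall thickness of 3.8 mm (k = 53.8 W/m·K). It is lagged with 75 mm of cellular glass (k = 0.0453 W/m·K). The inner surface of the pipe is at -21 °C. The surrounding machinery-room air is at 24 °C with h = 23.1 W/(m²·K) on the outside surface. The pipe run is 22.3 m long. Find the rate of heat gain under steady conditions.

Radial resistances (cylindrical: R_cond = ln(r_o/r_i)/(2πkL), R_conv = 1/(h·2πrL)):
R_carbon steel pipe wall = ln(19.8/16)/(2π×53.8×22.3) = 2.827×10^-5 K/W
R_cellular glass = ln(94.8/19.8)/(2π×0.0453×22.3) = 0.2467 K/W
R_outer film = 1/(h_o·2πr_oL) = 1/(23.1×2π×0.0948×22.3) = 0.003259 K/W
R_total = 0.25 K/W
Q = ΔT/R_total = 45/0.25

Q ≈ 180 W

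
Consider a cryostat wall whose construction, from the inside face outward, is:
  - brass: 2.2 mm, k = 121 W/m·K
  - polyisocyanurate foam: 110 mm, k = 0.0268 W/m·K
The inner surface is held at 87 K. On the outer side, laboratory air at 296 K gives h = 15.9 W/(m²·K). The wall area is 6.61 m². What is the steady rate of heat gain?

Q ≈ 332 W

Model the wall as resistances in series:
R_brass = L/(kA) = 0.0022/(121×6.61) = 2.751×10^-6 K/W
R_polyisocyanurate foam = L/(kA) = 0.11/(0.0268×6.61) = 0.6209 K/W
R_outer film = 1/(h_o·A) = 1/(15.9×6.61) = 0.009515 K/W
R_total = 0.6305 K/W
Q = ΔT / R_total = 209 / 0.6305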